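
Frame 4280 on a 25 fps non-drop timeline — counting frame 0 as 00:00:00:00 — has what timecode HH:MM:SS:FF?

00:02:51:05

4280 ÷ 25 = 171 full seconds, remainder 5 frames.
171 s = 0 h 2 min 51 s.
Timecode: 00:02:51:05.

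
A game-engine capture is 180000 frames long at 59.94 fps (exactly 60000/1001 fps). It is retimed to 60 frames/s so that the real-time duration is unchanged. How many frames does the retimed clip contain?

180180 frames

Target frames = source frames × (target rate / source rate) = 180000 × (60)/(60000/1001) = 180000 × 1001/1000 = 180180.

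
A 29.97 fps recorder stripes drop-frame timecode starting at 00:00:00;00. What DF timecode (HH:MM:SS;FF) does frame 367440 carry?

03:24:20;08

Ten DF minutes hold 17982 frames, so frame 367440 lies in block 20 (frames 359640–377621) with 7800 frames into that block.
The block's first minute is 1800 frames and the rest 1798 each; 7800 frames reaches minute 4, so 20 × 18 + 4 × 2 = 368 labels have been skipped so far.
Adding those back, label number 367440 + 368 = 367808 at 30 labels/s is 12260 s + 8 f = 3 h 24 min 20 s frame 8, i.e. 03:24:20;08.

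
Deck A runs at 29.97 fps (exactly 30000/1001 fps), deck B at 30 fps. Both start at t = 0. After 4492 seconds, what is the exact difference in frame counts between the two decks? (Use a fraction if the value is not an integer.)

134760/1001 frames

A emits 30000/1001 × 4492 = 134760000/1001 frames; B emits 30 × 4492 = 134760.
Difference = 134760/1001 frames (≈ 134.6254); B is ahead of A.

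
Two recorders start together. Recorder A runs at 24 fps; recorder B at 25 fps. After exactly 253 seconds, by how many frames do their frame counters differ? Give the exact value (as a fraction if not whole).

253 frames

A emits 24 × 253 = 6072 frames; B emits 25 × 253 = 6325.
Difference = 253 frames; B is ahead of A.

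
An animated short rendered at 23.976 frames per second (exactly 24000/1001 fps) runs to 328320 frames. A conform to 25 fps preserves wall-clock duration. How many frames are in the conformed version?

Target frames = source frames × (target rate / source rate) = 328320 × (25)/(24000/1001) = 328320 × 1001/960 = 342342.

342342 frames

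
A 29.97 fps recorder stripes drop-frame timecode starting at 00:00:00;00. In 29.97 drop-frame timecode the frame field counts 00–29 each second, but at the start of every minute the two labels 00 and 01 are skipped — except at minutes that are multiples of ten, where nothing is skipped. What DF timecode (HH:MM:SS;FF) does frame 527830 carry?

Ten DF minutes hold 17982 frames, so frame 527830 lies in block 29 (frames 521478–539459) with 6352 frames into that block.
The block's first minute is 1800 frames and the rest 1798 each; 6352 frames reaches minute 3, so 29 × 18 + 3 × 2 = 528 labels have been skipped so far.
Adding those back, label number 527830 + 528 = 528358 at 30 labels/s is 17611 s + 28 f = 4 h 53 min 31 s frame 28, i.e. 04:53:31;28.

04:53:31;28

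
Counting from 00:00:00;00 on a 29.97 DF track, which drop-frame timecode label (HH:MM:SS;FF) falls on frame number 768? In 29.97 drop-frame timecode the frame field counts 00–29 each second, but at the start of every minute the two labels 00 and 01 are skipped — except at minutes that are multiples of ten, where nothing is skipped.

00:00:25;18

Each 10-minute DF block holds 10 × 60 × 30 − 9 × 2 = 17982 frames. 768 ÷ 17982 → 0 full blocks, remainder 768.
Within the partial block the first minute is 1800 frames and each further minute 1798, so 0 further minute boundaries passed. Total skipped labels = 18 × 0 + 2 × 0 = 0.
Non-drop label index = 768 + 0 = 768; at 30 labels/s that is 00:00:25:18, i.e. DF 00:00:25;18.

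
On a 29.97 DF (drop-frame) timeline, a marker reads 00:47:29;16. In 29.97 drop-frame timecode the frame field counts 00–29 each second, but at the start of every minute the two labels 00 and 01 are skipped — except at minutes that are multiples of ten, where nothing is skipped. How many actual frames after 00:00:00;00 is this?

85400

Complete 10-minute blocks: 4, each 17982 frames → 71928.
Remaining 7 whole minutes in the current block: 1800 + 6 × 1798 = 12588 frames.
Within the current minute: 29 × 30 + 16 − 2 = 884 (labels ;00/;01 skipped at this minute). Total = 71928 + 12588 + 884 = 85400.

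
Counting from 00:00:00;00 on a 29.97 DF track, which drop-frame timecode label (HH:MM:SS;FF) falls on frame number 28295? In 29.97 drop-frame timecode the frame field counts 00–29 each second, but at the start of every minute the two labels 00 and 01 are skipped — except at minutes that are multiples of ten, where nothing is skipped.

Each 10-minute DF block holds 10 × 60 × 30 − 9 × 2 = 17982 frames. 28295 ÷ 17982 → 1 full block, remainder 10313.
Within the partial block the first minute is 1800 frames and each further minute 1798, so 5 further minute boundaries passed. Total skipped labels = 18 × 1 + 2 × 5 = 28.
Non-drop label index = 28295 + 28 = 28323; at 30 labels/s that is 00:15:44:03, i.e. DF 00:15:44;03.

00:15:44;03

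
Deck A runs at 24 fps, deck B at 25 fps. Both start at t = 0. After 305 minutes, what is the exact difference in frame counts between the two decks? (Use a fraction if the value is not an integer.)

18300 frames

305 min = 18300 s.
A emits 24 × 18300 = 439200 frames; B emits 25 × 18300 = 457500.
Difference = 18300 frames; B is ahead of A.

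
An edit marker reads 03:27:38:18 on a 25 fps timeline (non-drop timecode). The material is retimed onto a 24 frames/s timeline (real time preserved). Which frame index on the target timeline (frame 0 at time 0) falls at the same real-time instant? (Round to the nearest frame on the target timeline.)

Source frame index: (3×3600 + 27×60 + 38) × 25 + 18 = 311468.
Real time: 311468 / (25) = 311468/25 s.
Target frame: (311468/25) × (24) = 7475232/25 ≈ 299009.280 → 299009.

frame 299009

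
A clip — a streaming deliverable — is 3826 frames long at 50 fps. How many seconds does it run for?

76.52 seconds

Running time = 3826 / (50) = 76.52 s.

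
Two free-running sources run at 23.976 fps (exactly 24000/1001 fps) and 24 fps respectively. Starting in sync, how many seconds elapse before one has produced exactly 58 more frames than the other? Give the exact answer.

29029/12 seconds

The gap grows by |24 − 24000/1001| = 24/1001 frames per second.
Time for a 58-frame gap: 58 ÷ (24/1001) = 29029/12 s.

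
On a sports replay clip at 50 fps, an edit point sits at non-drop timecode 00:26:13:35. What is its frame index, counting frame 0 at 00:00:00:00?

78685

Total seconds to the label: (0 × 3600 + 26 × 60 + 13) = 1573.
Frame index = 1573 × 50 + 35 = 78685.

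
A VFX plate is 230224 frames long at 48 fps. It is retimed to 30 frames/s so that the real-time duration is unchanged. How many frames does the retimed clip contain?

Target frames = source frames × (target rate / source rate) = 230224 × (30)/(48) = 230224 × 5/8 = 143890.

143890 frames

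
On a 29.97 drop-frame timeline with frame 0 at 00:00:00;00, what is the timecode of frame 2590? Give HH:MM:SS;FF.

00:01:26;12

Ten DF minutes hold 17982 frames, so frame 2590 lies in block 0 (frames 0–17981) with 2590 frames into that block.
The block's first minute is 1800 frames and the rest 1798 each; 2590 frames reaches minute 1, so 0 × 18 + 1 × 2 = 2 labels have been skipped so far.
Adding those back, label number 2590 + 2 = 2592 at 30 labels/s is 86 s + 12 f = 0 h 1 min 26 s frame 12, i.e. 00:01:26;12.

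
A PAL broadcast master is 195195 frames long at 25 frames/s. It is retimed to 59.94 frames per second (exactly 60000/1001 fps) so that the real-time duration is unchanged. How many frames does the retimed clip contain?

468000 frames

Target frames = source frames × (target rate / source rate) = 195195 × (60000/1001)/(25) = 195195 × 2400/1001 = 468000.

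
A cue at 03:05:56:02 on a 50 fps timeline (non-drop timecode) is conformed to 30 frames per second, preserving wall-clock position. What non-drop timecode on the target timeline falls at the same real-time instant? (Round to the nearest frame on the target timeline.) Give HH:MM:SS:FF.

Source frame index: (3×3600 + 5×60 + 56) × 50 + 2 = 557802.
Real time: 557802 / (50) = 278901/25 s.
Target frame: (278901/25) × (30) = 1673406/5 ≈ 334681.200 → 334681.
At 30 labels/s: frame 334681 → 03:05:56:01.

03:05:56:01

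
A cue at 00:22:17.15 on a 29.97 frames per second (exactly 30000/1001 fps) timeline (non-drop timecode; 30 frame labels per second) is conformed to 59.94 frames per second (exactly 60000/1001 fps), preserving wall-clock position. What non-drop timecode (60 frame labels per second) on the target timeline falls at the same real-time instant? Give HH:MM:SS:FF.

Source frame index: (0×3600 + 22×60 + 17) × 30 + 15 = 40125.
Real time: 40125 / (30000/1001) = 107107/80 s.
Target frame: (107107/80) × (60000/1001) = 80250.
At 60 labels/s: frame 80250 → 00:22:17:30.

00:22:17:30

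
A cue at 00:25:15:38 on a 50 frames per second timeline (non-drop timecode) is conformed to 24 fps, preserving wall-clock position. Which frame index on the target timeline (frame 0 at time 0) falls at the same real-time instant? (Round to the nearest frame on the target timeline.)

frame 36378

Source frame index: (0×3600 + 25×60 + 15) × 50 + 38 = 75788.
Real time: 75788 / (50) = 37894/25 s.
Target frame: (37894/25) × (24) = 909456/25 ≈ 36378.240 → 36378.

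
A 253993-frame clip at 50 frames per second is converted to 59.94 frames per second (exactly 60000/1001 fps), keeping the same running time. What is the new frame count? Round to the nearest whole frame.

Frames at target rate = 253993 × (60000/1001) / (50) = 304791600/1001 ≈ 304487.113.
Nearest whole frame: 304487.

304487 frames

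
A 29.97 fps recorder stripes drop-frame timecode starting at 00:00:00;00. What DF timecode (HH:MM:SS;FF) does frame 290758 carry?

02:41:41;18

Ten DF minutes hold 17982 frames, so frame 290758 lies in block 16 (frames 287712–305693) with 3046 frames into that block.
The block's first minute is 1800 frames and the rest 1798 each; 3046 frames reaches minute 1, so 16 × 18 + 1 × 2 = 290 labels have been skipped so far.
Adding those back, label number 290758 + 290 = 291048 at 30 labels/s is 9701 s + 18 f = 2 h 41 min 41 s frame 18, i.e. 02:41:41;18.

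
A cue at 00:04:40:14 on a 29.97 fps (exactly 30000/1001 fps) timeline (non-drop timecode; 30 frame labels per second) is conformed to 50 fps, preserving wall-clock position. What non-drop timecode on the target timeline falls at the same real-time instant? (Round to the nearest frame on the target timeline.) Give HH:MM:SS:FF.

Source frame index: (0×3600 + 4×60 + 40) × 30 + 14 = 8414.
Real time: 8414 / (30000/1001) = 4211207/15000 s.
Target frame: (4211207/15000) × (50) = 4211207/300 ≈ 14037.357 → 14037.
At 50 labels/s: frame 14037 → 00:04:40:37.

00:04:40:37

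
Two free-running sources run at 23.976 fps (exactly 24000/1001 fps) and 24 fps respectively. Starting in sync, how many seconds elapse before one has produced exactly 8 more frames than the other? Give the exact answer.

1001/3 seconds

The gap grows by |24 − 24000/1001| = 24/1001 frames per second.
Time for a 8-frame gap: 8 ÷ (24/1001) = 1001/3 s.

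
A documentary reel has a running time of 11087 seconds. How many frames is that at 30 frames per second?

332610 frames

Frames = 11087 × 30 = 332610.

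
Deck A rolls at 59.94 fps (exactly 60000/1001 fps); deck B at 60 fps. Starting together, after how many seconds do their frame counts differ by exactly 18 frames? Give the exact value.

300.3 seconds

The gap grows by |60 − 60000/1001| = 60/1001 frames per second.
Time for a 18-frame gap: 18 ÷ (60/1001) = 300.3 s.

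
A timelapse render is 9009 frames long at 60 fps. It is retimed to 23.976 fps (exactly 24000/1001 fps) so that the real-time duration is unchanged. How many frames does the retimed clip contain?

Target frames = source frames × (target rate / source rate) = 9009 × (24000/1001)/(60) = 9009 × 400/1001 = 3600.

3600 frames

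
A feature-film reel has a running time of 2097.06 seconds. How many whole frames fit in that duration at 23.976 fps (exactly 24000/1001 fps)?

50279 frames

Frames = 2097.06 × 24000/1001 = 7189920/143 ≈ 50279.1608.
Complete frames: 50279.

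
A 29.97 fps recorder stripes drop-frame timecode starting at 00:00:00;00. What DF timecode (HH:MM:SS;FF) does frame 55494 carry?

00:30:51;18

Ten DF minutes hold 17982 frames, so frame 55494 lies in block 3 (frames 53946–71927) with 1548 frames into that block.
The block's first minute is 1800 frames and the rest 1798 each; 1548 frames reaches minute 0, so 3 × 18 + 0 × 2 = 54 labels have been skipped so far.
Adding those back, label number 55494 + 54 = 55548 at 30 labels/s is 1851 s + 18 f = 0 h 30 min 51 s frame 18, i.e. 00:30:51;18.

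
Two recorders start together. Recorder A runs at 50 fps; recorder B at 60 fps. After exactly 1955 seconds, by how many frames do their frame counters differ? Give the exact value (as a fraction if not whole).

A emits 50 × 1955 = 97750 frames; B emits 60 × 1955 = 117300.
Difference = 19550 frames; B is ahead of A.

19550 frames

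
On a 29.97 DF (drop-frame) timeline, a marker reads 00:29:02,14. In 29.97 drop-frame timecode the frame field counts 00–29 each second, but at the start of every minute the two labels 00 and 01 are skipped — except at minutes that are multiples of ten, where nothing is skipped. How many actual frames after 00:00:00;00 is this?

52220

As if non-drop at 30 labels/s: (0 × 3600 + 29 × 60 + 2) × 30 + 14 = 52274.
Minute boundaries passed: 29; those not divisible by 10: 29 − 2 = 27; dropped labels = 2 × 27 = 54.
Actual frame index = 52274 − 54 = 52220.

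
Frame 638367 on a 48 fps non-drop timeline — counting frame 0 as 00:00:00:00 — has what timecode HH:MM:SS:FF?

03:41:39:15

638367 ÷ 48 = 13299 full seconds, remainder 15 frames.
13299 s = 3 h 41 min 39 s.
Timecode: 03:41:39:15.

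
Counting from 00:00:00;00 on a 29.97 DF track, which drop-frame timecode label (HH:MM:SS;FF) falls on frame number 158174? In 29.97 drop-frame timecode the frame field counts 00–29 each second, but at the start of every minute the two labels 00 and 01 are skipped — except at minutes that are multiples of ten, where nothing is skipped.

Each 10-minute DF block holds 10 × 60 × 30 − 9 × 2 = 17982 frames. 158174 ÷ 17982 → 8 full blocks, remainder 14318.
Within the partial block the first minute is 1800 frames and each further minute 1798, so 7 further minute boundaries passed. Total skipped labels = 18 × 8 + 2 × 7 = 158.
Non-drop label index = 158174 + 158 = 158332; at 30 labels/s that is 01:27:57:22, i.e. DF 01:27:57;22.

01:27:57;22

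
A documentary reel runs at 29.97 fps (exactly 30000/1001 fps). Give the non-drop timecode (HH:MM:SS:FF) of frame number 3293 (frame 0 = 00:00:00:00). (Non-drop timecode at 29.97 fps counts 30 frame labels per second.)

00:01:49:23

3293 ÷ 30 = 109 full seconds, remainder 23 frames.
109 s = 0 h 1 min 49 s.
Timecode: 00:01:49:23.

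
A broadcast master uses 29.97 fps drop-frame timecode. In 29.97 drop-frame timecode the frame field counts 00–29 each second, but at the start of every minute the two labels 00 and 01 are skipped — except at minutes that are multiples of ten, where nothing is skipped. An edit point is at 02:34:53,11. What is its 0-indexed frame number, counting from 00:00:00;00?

Complete 10-minute blocks: 15, each 17982 frames → 269730.
Remaining 4 whole minutes in the current block: 1800 + 3 × 1798 = 7194 frames.
Within the current minute: 53 × 30 + 11 − 2 = 1599 (labels ;00/;01 skipped at this minute). Total = 269730 + 7194 + 1599 = 278523.

278523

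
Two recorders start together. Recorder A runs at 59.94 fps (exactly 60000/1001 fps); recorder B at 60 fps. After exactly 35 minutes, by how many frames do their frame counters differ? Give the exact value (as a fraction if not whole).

18000/143 frames

35 min = 2100 s.
A emits 60000/1001 × 2100 = 18000000/143 frames; B emits 60 × 2100 = 126000.
Difference = 18000/143 frames (≈ 125.8741); B is ahead of A.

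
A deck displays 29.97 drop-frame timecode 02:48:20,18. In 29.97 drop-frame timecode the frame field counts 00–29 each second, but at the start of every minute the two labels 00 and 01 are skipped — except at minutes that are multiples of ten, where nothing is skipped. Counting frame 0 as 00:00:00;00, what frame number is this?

Complete 10-minute blocks: 16, each 17982 frames → 287712.
Remaining 8 whole minutes in the current block: 1800 + 7 × 1798 = 14386 frames.
Within the current minute: 20 × 30 + 18 − 2 = 616 (labels ;00/;01 skipped at this minute). Total = 287712 + 14386 + 616 = 302714.

302714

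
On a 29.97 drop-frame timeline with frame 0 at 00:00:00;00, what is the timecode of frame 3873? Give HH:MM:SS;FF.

00:02:09;07

Ten DF minutes hold 17982 frames, so frame 3873 lies in block 0 (frames 0–17981) with 3873 frames into that block.
The block's first minute is 1800 frames and the rest 1798 each; 3873 frames reaches minute 2, so 0 × 18 + 2 × 2 = 4 labels have been skipped so far.
Adding those back, label number 3873 + 4 = 3877 at 30 labels/s is 129 s + 7 f = 0 h 2 min 9 s frame 7, i.e. 00:02:09;07.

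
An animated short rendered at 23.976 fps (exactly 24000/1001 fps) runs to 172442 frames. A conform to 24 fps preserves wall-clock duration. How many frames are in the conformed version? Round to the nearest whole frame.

Frames at target rate = 172442 × (24) / (24000/1001) = 86307221/500 ≈ 172614.442.
Nearest whole frame: 172614.

172614 frames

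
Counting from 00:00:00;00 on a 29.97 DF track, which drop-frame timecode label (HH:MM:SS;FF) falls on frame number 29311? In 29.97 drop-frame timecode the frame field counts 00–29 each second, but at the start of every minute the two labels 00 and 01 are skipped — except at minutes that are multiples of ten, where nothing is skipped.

Ten DF minutes hold 17982 frames, so frame 29311 lies in block 1 (frames 17982–35963) with 11329 frames into that block.
The block's first minute is 1800 frames and the rest 1798 each; 11329 frames reaches minute 6, so 1 × 18 + 6 × 2 = 30 labels have been skipped so far.
Adding those back, label number 29311 + 30 = 29341 at 30 labels/s is 978 s + 1 f = 0 h 16 min 18 s frame 1, i.e. 00:16:18;01.

00:16:18;01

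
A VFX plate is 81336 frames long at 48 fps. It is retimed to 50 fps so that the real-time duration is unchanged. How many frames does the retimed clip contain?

84725 frames

Target frames = source frames × (target rate / source rate) = 81336 × (50)/(48) = 81336 × 25/24 = 84725.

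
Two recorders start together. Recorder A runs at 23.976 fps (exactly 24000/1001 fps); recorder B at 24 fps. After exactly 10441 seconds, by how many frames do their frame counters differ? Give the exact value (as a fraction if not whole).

250584/1001 frames

A emits 24000/1001 × 10441 = 250584000/1001 frames; B emits 24 × 10441 = 250584.
Difference = 250584/1001 frames (≈ 250.3337); B is ahead of A.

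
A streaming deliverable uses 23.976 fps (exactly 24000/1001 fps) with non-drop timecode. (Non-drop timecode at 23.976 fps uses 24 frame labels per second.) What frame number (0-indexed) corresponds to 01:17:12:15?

111183

Total seconds to the label: (1 × 3600 + 17 × 60 + 12) = 4632.
Frame index = 4632 × 24 + 15 = 111183.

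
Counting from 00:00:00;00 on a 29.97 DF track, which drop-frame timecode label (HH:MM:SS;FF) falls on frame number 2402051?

Each 10-minute DF block holds 10 × 60 × 30 − 9 × 2 = 17982 frames. 2402051 ÷ 17982 → 133 full blocks, remainder 10445.
Within the partial block the first minute is 1800 frames and each further minute 1798, so 5 further minute boundaries passed. Total skipped labels = 18 × 133 + 2 × 5 = 2404.
Non-drop label index = 2402051 + 2404 = 2404455; at 30 labels/s that is 22:15:48:15, i.e. DF 22:15:48;15.

22:15:48;15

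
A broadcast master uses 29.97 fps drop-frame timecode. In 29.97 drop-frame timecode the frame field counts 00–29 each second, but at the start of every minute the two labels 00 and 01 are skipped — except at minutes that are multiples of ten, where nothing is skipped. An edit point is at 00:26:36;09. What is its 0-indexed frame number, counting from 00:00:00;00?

As if non-drop at 30 labels/s: (0 × 3600 + 26 × 60 + 36) × 30 + 9 = 47889.
Minute boundaries passed: 26; those not divisible by 10: 26 − 2 = 24; dropped labels = 2 × 24 = 48.
Actual frame index = 47889 − 48 = 47841.

47841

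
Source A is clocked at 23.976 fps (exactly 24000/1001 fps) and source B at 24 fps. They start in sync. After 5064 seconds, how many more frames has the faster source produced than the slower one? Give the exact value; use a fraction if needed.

121536/1001 frames

A emits 24000/1001 × 5064 = 121536000/1001 frames; B emits 24 × 5064 = 121536.
Difference = 121536/1001 frames (≈ 121.4146); B is ahead of A.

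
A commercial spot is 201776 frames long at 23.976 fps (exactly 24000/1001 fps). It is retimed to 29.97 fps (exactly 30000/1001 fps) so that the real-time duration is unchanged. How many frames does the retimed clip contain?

252220 frames

Target frames = source frames × (target rate / source rate) = 201776 × (30000/1001)/(24000/1001) = 201776 × 5/4 = 252220.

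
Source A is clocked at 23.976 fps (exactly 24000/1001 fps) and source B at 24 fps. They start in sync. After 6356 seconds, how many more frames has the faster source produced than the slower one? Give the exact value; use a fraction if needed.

A emits 24000/1001 × 6356 = 21792000/143 frames; B emits 24 × 6356 = 152544.
Difference = 21792/143 frames (≈ 152.3916); B is ahead of A.

21792/143 frames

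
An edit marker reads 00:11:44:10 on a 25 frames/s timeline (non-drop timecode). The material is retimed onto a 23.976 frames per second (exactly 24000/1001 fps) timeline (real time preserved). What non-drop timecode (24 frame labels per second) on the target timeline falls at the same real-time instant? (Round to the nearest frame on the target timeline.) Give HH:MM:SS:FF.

Source frame index: (0×3600 + 11×60 + 44) × 25 + 10 = 17610.
Real time: 17610 / (25) = 3522/5 s.
Target frame: (3522/5) × (24000/1001) = 16905600/1001 ≈ 16888.711 → 16889.
At 24 labels/s: frame 16889 → 00:11:43:17.

00:11:43:17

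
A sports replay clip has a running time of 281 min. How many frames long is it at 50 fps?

281 min = 16860 s.
Frames = 16860 × 50 = 843000.

843000 frames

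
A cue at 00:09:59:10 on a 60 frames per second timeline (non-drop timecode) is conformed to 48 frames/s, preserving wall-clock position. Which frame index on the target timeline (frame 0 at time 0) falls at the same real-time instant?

frame 28760

Source frame index: (0×3600 + 9×60 + 59) × 60 + 10 = 35950.
Real time: 35950 / (60) = 3595/6 s.
Target frame: (3595/6) × (48) = 28760.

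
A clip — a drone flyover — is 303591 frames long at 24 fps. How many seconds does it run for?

12649.625 seconds

Running time = 303591 / (24) = 12649.625 s.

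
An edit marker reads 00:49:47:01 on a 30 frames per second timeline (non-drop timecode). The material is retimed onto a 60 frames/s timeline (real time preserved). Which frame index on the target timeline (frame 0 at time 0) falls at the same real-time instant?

frame 179222

Source frame index: (0×3600 + 49×60 + 47) × 30 + 1 = 89611.
Real time: 89611 / (30) = 89611/30 s.
Target frame: (89611/30) × (60) = 179222.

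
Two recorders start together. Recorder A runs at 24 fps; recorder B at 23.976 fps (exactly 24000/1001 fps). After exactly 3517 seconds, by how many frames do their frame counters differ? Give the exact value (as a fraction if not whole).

A emits 24 × 3517 = 84408 frames; B emits 24000/1001 × 3517 = 84408000/1001.
Difference = 84408/1001 frames (≈ 84.3237); B is behind A.

84408/1001 frames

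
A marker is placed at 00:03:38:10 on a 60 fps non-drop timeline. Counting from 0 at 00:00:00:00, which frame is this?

13090

Total seconds to the label: (0 × 3600 + 3 × 60 + 38) = 218.
Frame index = 218 × 60 + 10 = 13090.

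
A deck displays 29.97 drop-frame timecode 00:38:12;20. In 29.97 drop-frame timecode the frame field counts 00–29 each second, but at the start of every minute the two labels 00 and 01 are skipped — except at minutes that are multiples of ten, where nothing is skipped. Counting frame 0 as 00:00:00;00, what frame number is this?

As if non-drop at 30 labels/s: (0 × 3600 + 38 × 60 + 12) × 30 + 20 = 68780.
Minute boundaries passed: 38; those not divisible by 10: 38 − 3 = 35; dropped labels = 2 × 35 = 70.
Actual frame index = 68780 − 70 = 68710.

68710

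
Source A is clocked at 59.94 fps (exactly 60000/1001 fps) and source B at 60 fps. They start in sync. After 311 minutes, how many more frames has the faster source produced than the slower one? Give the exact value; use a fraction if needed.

311 min = 18660 s.
A emits 60000/1001 × 18660 = 1119600000/1001 frames; B emits 60 × 18660 = 1119600.
Difference = 1119600/1001 frames (≈ 1118.4815); B is ahead of A.

1119600/1001 frames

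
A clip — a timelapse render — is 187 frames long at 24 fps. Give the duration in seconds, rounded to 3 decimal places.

7.792 seconds

Running time = 187 × 1/24 = 187/24 s ≈ 7.792 s.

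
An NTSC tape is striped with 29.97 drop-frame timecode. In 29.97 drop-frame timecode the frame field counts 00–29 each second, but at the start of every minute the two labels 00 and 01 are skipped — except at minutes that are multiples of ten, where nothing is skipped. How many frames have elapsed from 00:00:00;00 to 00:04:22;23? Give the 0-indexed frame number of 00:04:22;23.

Complete 10-minute blocks: 0, each 17982 frames → 0.
Remaining 4 whole minutes in the current block: 1800 + 3 × 1798 = 7194 frames.
Within the current minute: 22 × 30 + 23 − 2 = 681 (labels ;00/;01 skipped at this minute). Total = 0 + 7194 + 681 = 7875.

7875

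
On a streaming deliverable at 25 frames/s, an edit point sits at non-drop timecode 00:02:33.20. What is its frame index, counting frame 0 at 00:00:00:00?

frame 3845

Total seconds to the label: (0 × 3600 + 2 × 60 + 33) = 153.
Frame index = 153 × 25 + 20 = 3845.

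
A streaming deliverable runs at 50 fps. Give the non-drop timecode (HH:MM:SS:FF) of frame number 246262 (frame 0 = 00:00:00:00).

01:22:05:12

246262 ÷ 50 = 4925 full seconds, remainder 12 frames.
4925 s = 1 h 22 min 5 s.
Timecode: 01:22:05:12.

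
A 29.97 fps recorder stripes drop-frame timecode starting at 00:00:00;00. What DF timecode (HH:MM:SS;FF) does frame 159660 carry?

Each 10-minute DF block holds 10 × 60 × 30 − 9 × 2 = 17982 frames. 159660 ÷ 17982 → 8 full blocks, remainder 15804.
Within the partial block the first minute is 1800 frames and each further minute 1798, so 8 further minute boundaries passed. Total skipped labels = 18 × 8 + 2 × 8 = 160.
Non-drop label index = 159660 + 160 = 159820; at 30 labels/s that is 01:28:47:10, i.e. DF 01:28:47;10.

01:28:47;10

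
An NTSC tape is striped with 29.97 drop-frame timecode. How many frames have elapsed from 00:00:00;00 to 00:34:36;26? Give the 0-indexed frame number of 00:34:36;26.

62244

As if non-drop at 30 labels/s: (0 × 3600 + 34 × 60 + 36) × 30 + 26 = 62306.
Minute boundaries passed: 34; those not divisible by 10: 34 − 3 = 31; dropped labels = 2 × 31 = 62.
Actual frame index = 62306 − 62 = 62244.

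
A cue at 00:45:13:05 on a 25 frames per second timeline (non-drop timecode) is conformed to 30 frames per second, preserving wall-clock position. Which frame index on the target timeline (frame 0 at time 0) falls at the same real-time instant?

Source frame index: (0×3600 + 45×60 + 13) × 25 + 5 = 67830.
Real time: 67830 / (25) = 13566/5 s.
Target frame: (13566/5) × (30) = 81396.

frame 81396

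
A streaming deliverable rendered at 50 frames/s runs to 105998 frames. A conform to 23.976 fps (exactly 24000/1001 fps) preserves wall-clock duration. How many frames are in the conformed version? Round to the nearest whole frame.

Frames at target rate = 105998 × (24000/1001) / (50) = 50879040/1001 ≈ 50828.212.
Nearest whole frame: 50828.

50828 frames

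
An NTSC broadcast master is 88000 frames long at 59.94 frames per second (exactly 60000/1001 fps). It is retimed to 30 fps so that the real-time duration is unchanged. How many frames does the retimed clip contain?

Target frames = source frames × (target rate / source rate) = 88000 × (30)/(60000/1001) = 88000 × 1001/2000 = 44044.

44044 frames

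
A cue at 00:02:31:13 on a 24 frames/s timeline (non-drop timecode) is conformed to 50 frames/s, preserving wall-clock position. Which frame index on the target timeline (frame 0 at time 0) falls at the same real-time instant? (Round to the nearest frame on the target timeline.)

Source frame index: (0×3600 + 2×60 + 31) × 24 + 13 = 3637.
Real time: 3637 / (24) = 3637/24 s.
Target frame: (3637/24) × (50) = 90925/12 ≈ 7577.083 → 7577.

frame 7577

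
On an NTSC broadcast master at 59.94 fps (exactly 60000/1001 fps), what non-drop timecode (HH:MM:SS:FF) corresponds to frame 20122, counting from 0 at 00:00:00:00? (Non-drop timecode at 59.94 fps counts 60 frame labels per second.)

00:05:35:22

20122 ÷ 60 = 335 full seconds, remainder 22 frames.
335 s = 0 h 5 min 35 s.
Timecode: 00:05:35:22.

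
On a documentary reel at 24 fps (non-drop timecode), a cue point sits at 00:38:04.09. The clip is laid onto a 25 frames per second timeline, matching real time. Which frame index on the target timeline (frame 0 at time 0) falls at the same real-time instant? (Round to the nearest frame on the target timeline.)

Source frame index: (0×3600 + 38×60 + 4) × 24 + 9 = 54825.
Real time: 54825 / (24) = 18275/8 s.
Target frame: (18275/8) × (25) = 456875/8 ≈ 57109.375 → 57109.

frame 57109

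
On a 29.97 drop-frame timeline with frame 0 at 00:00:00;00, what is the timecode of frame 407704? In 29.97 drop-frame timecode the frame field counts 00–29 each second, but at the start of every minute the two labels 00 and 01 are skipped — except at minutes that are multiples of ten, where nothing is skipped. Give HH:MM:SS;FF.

03:46:43;22

Each 10-minute DF block holds 10 × 60 × 30 − 9 × 2 = 17982 frames. 407704 ÷ 17982 → 22 full blocks, remainder 12100.
Within the partial block the first minute is 1800 frames and each further minute 1798, so 6 further minute boundaries passed. Total skipped labels = 18 × 22 + 2 × 6 = 408.
Non-drop label index = 407704 + 408 = 408112; at 30 labels/s that is 03:46:43:22, i.e. DF 03:46:43;22.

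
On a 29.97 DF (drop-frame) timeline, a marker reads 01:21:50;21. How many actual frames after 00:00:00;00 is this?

147175

Complete 10-minute blocks: 8, each 17982 frames → 143856.
Remaining 1 whole minute in the current block: 1800 + 0 × 1798 = 1800 frames.
Within the current minute: 50 × 30 + 21 − 2 = 1519 (labels ;00/;01 skipped at this minute). Total = 143856 + 1800 + 1519 = 147175.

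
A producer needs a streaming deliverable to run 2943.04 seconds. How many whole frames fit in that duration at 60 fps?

Frames = 2943.04 × 60 = 882912/5 ≈ 176582.4000.
Complete frames: 176582.

176582 frames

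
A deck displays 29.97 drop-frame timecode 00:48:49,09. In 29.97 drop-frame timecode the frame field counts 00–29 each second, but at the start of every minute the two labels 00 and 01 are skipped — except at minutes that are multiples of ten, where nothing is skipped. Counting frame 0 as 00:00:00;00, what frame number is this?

As if non-drop at 30 labels/s: (0 × 3600 + 48 × 60 + 49) × 30 + 9 = 87879.
Minute boundaries passed: 48; those not divisible by 10: 48 − 4 = 44; dropped labels = 2 × 44 = 88.
Actual frame index = 87879 − 88 = 87791.

87791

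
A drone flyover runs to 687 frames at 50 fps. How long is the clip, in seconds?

13.74 seconds

Running time = 687 / (50) = 13.74 s.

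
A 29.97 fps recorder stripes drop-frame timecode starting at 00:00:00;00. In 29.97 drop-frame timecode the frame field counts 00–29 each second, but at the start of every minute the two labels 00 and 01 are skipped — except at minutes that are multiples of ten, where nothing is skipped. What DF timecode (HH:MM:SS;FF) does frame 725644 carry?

06:43:32;10

Each 10-minute DF block holds 10 × 60 × 30 − 9 × 2 = 17982 frames. 725644 ÷ 17982 → 40 full blocks, remainder 6364.
Within the partial block the first minute is 1800 frames and each further minute 1798, so 3 further minute boundaries passed. Total skipped labels = 18 × 40 + 2 × 3 = 726.
Non-drop label index = 725644 + 726 = 726370; at 30 labels/s that is 06:43:32:10, i.e. DF 06:43:32;10.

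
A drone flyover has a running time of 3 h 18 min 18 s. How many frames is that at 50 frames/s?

594900 frames

3 h 18 min 18 s = 11898 s.
Frames = 11898 × 50 = 594900.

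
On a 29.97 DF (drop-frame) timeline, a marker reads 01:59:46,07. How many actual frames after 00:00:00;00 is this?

215371

Complete 10-minute blocks: 11, each 17982 frames → 197802.
Remaining 9 whole minutes in the current block: 1800 + 8 × 1798 = 16184 frames.
Within the current minute: 46 × 30 + 7 − 2 = 1385 (labels ;00/;01 skipped at this minute). Total = 197802 + 16184 + 1385 = 215371.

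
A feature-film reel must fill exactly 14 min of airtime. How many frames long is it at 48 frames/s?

14 min = 840 s.
Frames = 840 × 48 = 40320.

40320 frames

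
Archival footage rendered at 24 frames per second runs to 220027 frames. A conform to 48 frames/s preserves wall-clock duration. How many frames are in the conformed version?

440054 frames

Target frames = source frames × (target rate / source rate) = 220027 × (48)/(24) = 220027 × 2 = 440054.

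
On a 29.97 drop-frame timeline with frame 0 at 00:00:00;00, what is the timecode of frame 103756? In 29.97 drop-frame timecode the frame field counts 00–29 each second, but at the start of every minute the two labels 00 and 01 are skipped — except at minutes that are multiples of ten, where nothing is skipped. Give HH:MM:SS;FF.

00:57:42;00

Each 10-minute DF block holds 10 × 60 × 30 − 9 × 2 = 17982 frames. 103756 ÷ 17982 → 5 full blocks, remainder 13846.
Within the partial block the first minute is 1800 frames and each further minute 1798, so 7 further minute boundaries passed. Total skipped labels = 18 × 5 + 2 × 7 = 104.
Non-drop label index = 103756 + 104 = 103860; at 30 labels/s that is 00:57:42:00, i.e. DF 00:57:42;00.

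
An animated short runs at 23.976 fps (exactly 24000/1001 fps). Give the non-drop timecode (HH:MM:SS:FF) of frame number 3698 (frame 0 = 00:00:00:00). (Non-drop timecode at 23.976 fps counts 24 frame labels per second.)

00:02:34:02

3698 ÷ 24 = 154 full seconds, remainder 2 frames.
154 s = 0 h 2 min 34 s.
Timecode: 00:02:34:02.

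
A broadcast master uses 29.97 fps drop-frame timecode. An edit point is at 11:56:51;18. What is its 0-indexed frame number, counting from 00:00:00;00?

As if non-drop at 30 labels/s: (11 × 3600 + 56 × 60 + 51) × 30 + 18 = 1290348.
Minute boundaries passed: 716; those not divisible by 10: 716 − 71 = 645; dropped labels = 2 × 645 = 1290.
Actual frame index = 1290348 − 1290 = 1289058.

1289058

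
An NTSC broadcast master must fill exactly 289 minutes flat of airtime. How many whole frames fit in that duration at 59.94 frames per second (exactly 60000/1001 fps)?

289 min = 17340 s.
Frames = 17340 × 60000/1001 = 1040400000/1001 ≈ 1039360.6394.
Complete frames: 1039360.

1039360 frames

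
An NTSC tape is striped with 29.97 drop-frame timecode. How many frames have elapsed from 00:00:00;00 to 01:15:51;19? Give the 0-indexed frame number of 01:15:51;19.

136413

Complete 10-minute blocks: 7, each 17982 frames → 125874.
Remaining 5 whole minutes in the current block: 1800 + 4 × 1798 = 8992 frames.
Within the current minute: 51 × 30 + 19 − 2 = 1547 (labels ;00/;01 skipped at this minute). Total = 125874 + 8992 + 1547 = 136413.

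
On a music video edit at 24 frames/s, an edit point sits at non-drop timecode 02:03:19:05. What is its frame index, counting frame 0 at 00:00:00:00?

frame 177581

Total seconds to the label: (2 × 3600 + 3 × 60 + 19) = 7399.
Frame index = 7399 × 24 + 5 = 177581.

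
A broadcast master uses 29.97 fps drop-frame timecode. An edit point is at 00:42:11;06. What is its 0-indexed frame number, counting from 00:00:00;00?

Complete 10-minute blocks: 4, each 17982 frames → 71928.
Remaining 2 whole minutes in the current block: 1800 + 1 × 1798 = 3598 frames.
Within the current minute: 11 × 30 + 6 − 2 = 334 (labels ;00/;01 skipped at this minute). Total = 71928 + 3598 + 334 = 75860.

75860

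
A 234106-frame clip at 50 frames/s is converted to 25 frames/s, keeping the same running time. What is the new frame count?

Target frames = source frames × (target rate / source rate) = 234106 × (25)/(50) = 234106 × 1/2 = 117053.

117053 frames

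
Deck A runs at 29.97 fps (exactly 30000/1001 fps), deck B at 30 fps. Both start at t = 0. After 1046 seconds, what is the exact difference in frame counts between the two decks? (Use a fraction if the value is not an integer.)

31380/1001 frames

A emits 30000/1001 × 1046 = 31380000/1001 frames; B emits 30 × 1046 = 31380.
Difference = 31380/1001 frames (≈ 31.3487); B is ahead of A.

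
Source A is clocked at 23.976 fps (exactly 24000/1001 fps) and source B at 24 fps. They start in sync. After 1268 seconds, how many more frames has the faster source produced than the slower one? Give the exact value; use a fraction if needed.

A emits 24000/1001 × 1268 = 30432000/1001 frames; B emits 24 × 1268 = 30432.
Difference = 30432/1001 frames (≈ 30.4016); B is ahead of A.

30432/1001 frames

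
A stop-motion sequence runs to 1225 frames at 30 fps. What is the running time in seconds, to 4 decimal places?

Running time = 1225 × 1/30 = 245/6 s ≈ 40.8333 s.

40.8333 seconds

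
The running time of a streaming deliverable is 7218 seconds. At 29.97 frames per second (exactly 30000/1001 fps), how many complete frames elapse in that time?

Frames = 7218 × 30000/1001 = 216540000/1001 ≈ 216323.6763.
Complete frames: 216323.

216323 frames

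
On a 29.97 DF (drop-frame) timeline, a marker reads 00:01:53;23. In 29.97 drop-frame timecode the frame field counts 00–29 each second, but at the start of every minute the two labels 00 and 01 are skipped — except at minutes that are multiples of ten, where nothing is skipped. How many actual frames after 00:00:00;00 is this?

As if non-drop at 30 labels/s: (0 × 3600 + 1 × 60 + 53) × 30 + 23 = 3413.
Minute boundaries passed: 1; those not divisible by 10: 1 − 0 = 1; dropped labels = 2 × 1 = 2.
Actual frame index = 3413 − 2 = 3411.

3411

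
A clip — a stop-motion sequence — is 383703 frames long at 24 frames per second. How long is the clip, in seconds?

15987.625 seconds

Running time = 383703 / (24) = 15987.625 s.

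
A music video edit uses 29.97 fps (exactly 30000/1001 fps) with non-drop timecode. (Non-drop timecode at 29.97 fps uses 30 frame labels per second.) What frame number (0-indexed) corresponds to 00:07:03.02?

Total seconds to the label: (0 × 3600 + 7 × 60 + 3) = 423.
Frame index = 423 × 30 + 2 = 12692.

12692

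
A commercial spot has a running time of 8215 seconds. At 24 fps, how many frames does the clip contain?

Frames = 8215 × 24 = 197160.

197160 frames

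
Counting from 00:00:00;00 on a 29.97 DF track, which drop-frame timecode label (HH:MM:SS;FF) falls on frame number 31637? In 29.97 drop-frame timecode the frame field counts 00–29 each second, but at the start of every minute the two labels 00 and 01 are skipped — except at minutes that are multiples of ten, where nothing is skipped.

00:17:35;19

Ten DF minutes hold 17982 frames, so frame 31637 lies in block 1 (frames 17982–35963) with 13655 frames into that block.
The block's first minute is 1800 frames and the rest 1798 each; 13655 frames reaches minute 7, so 1 × 18 + 7 × 2 = 32 labels have been skipped so far.
Adding those back, label number 31637 + 32 = 31669 at 30 labels/s is 1055 s + 19 f = 0 h 17 min 35 s frame 19, i.e. 00:17:35;19.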